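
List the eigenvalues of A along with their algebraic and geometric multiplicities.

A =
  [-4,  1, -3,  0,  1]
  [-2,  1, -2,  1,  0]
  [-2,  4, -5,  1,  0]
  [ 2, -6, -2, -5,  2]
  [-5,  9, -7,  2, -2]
λ = -3: alg = 5, geom = 3

Step 1 — factor the characteristic polynomial to read off the algebraic multiplicities:
  χ_A(x) = (x + 3)^5

Step 2 — compute geometric multiplicities via the rank-nullity identity g(λ) = n − rank(A − λI):
  rank(A − (-3)·I) = 2, so dim ker(A − (-3)·I) = n − 2 = 3

Summary:
  λ = -3: algebraic multiplicity = 5, geometric multiplicity = 3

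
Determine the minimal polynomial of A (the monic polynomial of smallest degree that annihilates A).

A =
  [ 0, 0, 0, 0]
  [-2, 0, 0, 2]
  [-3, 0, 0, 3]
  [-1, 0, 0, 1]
x^2 - x

The characteristic polynomial is χ_A(x) = x^3*(x - 1), so the eigenvalues are known. The minimal polynomial is
  m_A(x) = Π_λ (x − λ)^{k_λ}
where k_λ is the size of the *largest* Jordan block for λ (equivalently, the smallest k with (A − λI)^k v = 0 for every generalised eigenvector v of λ).

  λ = 0: largest Jordan block has size 1, contributing (x − 0)
  λ = 1: largest Jordan block has size 1, contributing (x − 1)

So m_A(x) = x*(x - 1) = x^2 - x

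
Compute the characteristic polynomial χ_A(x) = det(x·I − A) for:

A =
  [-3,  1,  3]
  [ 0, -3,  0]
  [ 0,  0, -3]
x^3 + 9*x^2 + 27*x + 27

Expanding det(x·I − A) (e.g. by cofactor expansion or by noting that A is similar to its Jordan form J, which has the same characteristic polynomial as A) gives
  χ_A(x) = x^3 + 9*x^2 + 27*x + 27
which factors as (x + 3)^3. The eigenvalues (with algebraic multiplicities) are λ = -3 with multiplicity 3.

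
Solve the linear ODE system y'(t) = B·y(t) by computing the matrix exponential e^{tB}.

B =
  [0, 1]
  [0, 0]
e^{tB} =
  [1, t]
  [0, 1]

Strategy: write B = P · J · P⁻¹ where J is a Jordan canonical form, so e^{tB} = P · e^{tJ} · P⁻¹, and e^{tJ} can be computed block-by-block.

B has Jordan form
J =
  [0, 1]
  [0, 0]
(up to reordering of blocks).

Per-block formulas:
  For a 2×2 Jordan block J_2(0): exp(t · J_2(0)) = e^(0t)·(I + t·N), where N is the 2×2 nilpotent shift.

After assembling e^{tJ} and conjugating by P, we get:

e^{tB} =
  [1, t]
  [0, 1]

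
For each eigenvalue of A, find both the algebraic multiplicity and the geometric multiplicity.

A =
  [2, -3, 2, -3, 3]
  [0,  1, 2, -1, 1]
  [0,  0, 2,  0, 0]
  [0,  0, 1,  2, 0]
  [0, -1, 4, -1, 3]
λ = 2: alg = 5, geom = 3

Step 1 — factor the characteristic polynomial to read off the algebraic multiplicities:
  χ_A(x) = (x - 2)^5

Step 2 — compute geometric multiplicities via the rank-nullity identity g(λ) = n − rank(A − λI):
  rank(A − (2)·I) = 2, so dim ker(A − (2)·I) = n − 2 = 3

Summary:
  λ = 2: algebraic multiplicity = 5, geometric multiplicity = 3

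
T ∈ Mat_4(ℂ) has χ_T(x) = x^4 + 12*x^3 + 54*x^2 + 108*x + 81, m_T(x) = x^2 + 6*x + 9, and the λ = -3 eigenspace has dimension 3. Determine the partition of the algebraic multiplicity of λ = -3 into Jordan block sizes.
Block sizes for λ = -3: [2, 1, 1]

Step 1 — from the characteristic polynomial, algebraic multiplicity of λ = -3 is 4. From dim ker(T − (-3)·I) = 3, there are exactly 3 Jordan blocks for λ = -3.
Step 2 — from the minimal polynomial, the factor (x + 3)^2 tells us the largest block for λ = -3 has size 2.
Step 3 — with total size 4, 3 blocks, and largest block 2, the block sizes (in nonincreasing order) are [2, 1, 1].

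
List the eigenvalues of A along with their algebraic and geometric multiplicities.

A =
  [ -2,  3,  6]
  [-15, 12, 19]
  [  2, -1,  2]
λ = 4: alg = 3, geom = 1

Step 1 — factor the characteristic polynomial to read off the algebraic multiplicities:
  χ_A(x) = (x - 4)^3

Step 2 — compute geometric multiplicities via the rank-nullity identity g(λ) = n − rank(A − λI):
  rank(A − (4)·I) = 2, so dim ker(A − (4)·I) = n − 2 = 1

Summary:
  λ = 4: algebraic multiplicity = 3, geometric multiplicity = 1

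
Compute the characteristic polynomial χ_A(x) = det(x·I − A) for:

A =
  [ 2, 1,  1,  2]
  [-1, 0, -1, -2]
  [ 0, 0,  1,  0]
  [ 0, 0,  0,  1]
x^4 - 4*x^3 + 6*x^2 - 4*x + 1

Expanding det(x·I − A) (e.g. by cofactor expansion or by noting that A is similar to its Jordan form J, which has the same characteristic polynomial as A) gives
  χ_A(x) = x^4 - 4*x^3 + 6*x^2 - 4*x + 1
which factors as (x - 1)^4. The eigenvalues (with algebraic multiplicities) are λ = 1 with multiplicity 4.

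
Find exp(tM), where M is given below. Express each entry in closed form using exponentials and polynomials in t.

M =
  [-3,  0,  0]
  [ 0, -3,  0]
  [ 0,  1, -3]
e^{tM} =
  [exp(-3*t), 0, 0]
  [0, exp(-3*t), 0]
  [0, t*exp(-3*t), exp(-3*t)]

Strategy: write M = P · J · P⁻¹ where J is a Jordan canonical form, so e^{tM} = P · e^{tJ} · P⁻¹, and e^{tJ} can be computed block-by-block.

M has Jordan form
J =
  [-3,  1,  0]
  [ 0, -3,  0]
  [ 0,  0, -3]
(up to reordering of blocks).

Per-block formulas:
  For a 1×1 block at λ = -3: exp(t · [-3]) = [e^(-3t)].
  For a 2×2 Jordan block J_2(-3): exp(t · J_2(-3)) = e^(-3t)·(I + t·N), where N is the 2×2 nilpotent shift.

After assembling e^{tJ} and conjugating by P, we get:

e^{tM} =
  [exp(-3*t), 0, 0]
  [0, exp(-3*t), 0]
  [0, t*exp(-3*t), exp(-3*t)]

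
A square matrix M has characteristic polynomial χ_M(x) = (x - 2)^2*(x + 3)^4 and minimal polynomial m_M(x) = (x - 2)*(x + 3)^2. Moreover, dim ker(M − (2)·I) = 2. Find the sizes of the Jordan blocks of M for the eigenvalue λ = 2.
Block sizes for λ = 2: [1, 1]

Step 1 — from the characteristic polynomial, algebraic multiplicity of λ = 2 is 2. From dim ker(M − (2)·I) = 2, there are exactly 2 Jordan blocks for λ = 2.
Step 2 — from the minimal polynomial, the factor (x − 2) tells us the largest block for λ = 2 has size 1.
Step 3 — with total size 2, 2 blocks, and largest block 1, the block sizes (in nonincreasing order) are [1, 1].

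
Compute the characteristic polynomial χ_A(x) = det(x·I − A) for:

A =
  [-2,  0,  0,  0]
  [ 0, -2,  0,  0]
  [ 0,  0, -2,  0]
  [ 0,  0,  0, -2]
x^4 + 8*x^3 + 24*x^2 + 32*x + 16

Expanding det(x·I − A) (e.g. by cofactor expansion or by noting that A is similar to its Jordan form J, which has the same characteristic polynomial as A) gives
  χ_A(x) = x^4 + 8*x^3 + 24*x^2 + 32*x + 16
which factors as (x + 2)^4. The eigenvalues (with algebraic multiplicities) are λ = -2 with multiplicity 4.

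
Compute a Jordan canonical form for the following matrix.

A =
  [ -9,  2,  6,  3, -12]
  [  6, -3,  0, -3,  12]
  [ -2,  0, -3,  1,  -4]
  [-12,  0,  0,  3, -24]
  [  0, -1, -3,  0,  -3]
J_2(-3) ⊕ J_2(-3) ⊕ J_1(-3)

The characteristic polynomial is
  det(x·I − A) = x^5 + 15*x^4 + 90*x^3 + 270*x^2 + 405*x + 243 = (x + 3)^5

Eigenvalues and multiplicities (the geometric multiplicity of λ is n − rank(A − λI), which equals the number of Jordan blocks for λ):
  λ = -3: algebraic multiplicity = 5, geometric multiplicity = 3

Determining the block sizes for each eigenvalue:
  λ = -3: with am = 5 and gm = 3, the partition is not yet determined (e.g. several partitions of 5 into 3 parts exist). Let N = A − (-3)·I. Computing rank(N^1) = 2, rank(N^2) = 0; the number of blocks of size ≥ j is rank(N^{j−1}) − rank(N^j), giving [3, 2]. So we have 2 block(s) of size 2, 1 block(s) of size 1 → block sizes [2, 2, 1]

Assembling the blocks gives a Jordan form
J =
  [-3,  1,  0,  0,  0]
  [ 0, -3,  0,  0,  0]
  [ 0,  0, -3,  1,  0]
  [ 0,  0,  0, -3,  0]
  [ 0,  0,  0,  0, -3]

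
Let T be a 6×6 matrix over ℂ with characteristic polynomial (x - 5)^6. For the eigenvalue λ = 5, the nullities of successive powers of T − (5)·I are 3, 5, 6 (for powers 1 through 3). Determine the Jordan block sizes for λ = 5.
Block sizes for λ = 5: [3, 2, 1]

From the dimensions of kernels of powers, the number of Jordan blocks of size at least j is d_j − d_{j−1} where d_j = dim ker(N^j) (with d_0 = 0). Computing the differences gives [3, 2, 1].
The number of blocks of size exactly k is (#blocks of size ≥ k) − (#blocks of size ≥ k + 1), so the partition is: 1 block(s) of size 1, 1 block(s) of size 2, 1 block(s) of size 3.
In nonincreasing order the block sizes are [3, 2, 1].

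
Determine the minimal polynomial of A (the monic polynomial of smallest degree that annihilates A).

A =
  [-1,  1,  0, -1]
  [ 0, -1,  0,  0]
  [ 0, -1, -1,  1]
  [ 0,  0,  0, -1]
x^2 + 2*x + 1

The characteristic polynomial is χ_A(x) = (x + 1)^4, so the eigenvalues are known. The minimal polynomial is
  m_A(x) = Π_λ (x − λ)^{k_λ}
where k_λ is the size of the *largest* Jordan block for λ (equivalently, the smallest k with (A − λI)^k v = 0 for every generalised eigenvector v of λ).

  λ = -1: largest Jordan block has size 2, contributing (x + 1)^2

So m_A(x) = (x + 1)^2 = x^2 + 2*x + 1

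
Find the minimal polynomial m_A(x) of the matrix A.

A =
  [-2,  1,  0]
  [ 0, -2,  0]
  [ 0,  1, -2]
x^2 + 4*x + 4

The characteristic polynomial is χ_A(x) = (x + 2)^3, so the eigenvalues are known. The minimal polynomial is
  m_A(x) = Π_λ (x − λ)^{k_λ}
where k_λ is the size of the *largest* Jordan block for λ (equivalently, the smallest k with (A − λI)^k v = 0 for every generalised eigenvector v of λ).

  λ = -2: largest Jordan block has size 2, contributing (x + 2)^2

So m_A(x) = (x + 2)^2 = x^2 + 4*x + 4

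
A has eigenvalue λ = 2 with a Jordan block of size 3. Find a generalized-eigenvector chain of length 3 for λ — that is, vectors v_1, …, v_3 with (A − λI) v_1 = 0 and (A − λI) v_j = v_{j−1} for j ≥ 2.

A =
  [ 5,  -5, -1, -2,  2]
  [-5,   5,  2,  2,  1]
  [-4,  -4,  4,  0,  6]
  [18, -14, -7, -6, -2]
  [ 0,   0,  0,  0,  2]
A Jordan chain for λ = 2 of length 3:
v_1 = (2, -2, 0, 8, 0)ᵀ
v_2 = (3, -5, -4, 18, 0)ᵀ
v_3 = (1, 0, 0, 0, 0)ᵀ

Let N = A − (2)·I. We want v_3 with N^3 v_3 = 0 but N^2 v_3 ≠ 0; then v_{j-1} := N · v_j for j = 3, …, 2.

Pick v_3 = (1, 0, 0, 0, 0)ᵀ.
Then v_2 = N · v_3 = (3, -5, -4, 18, 0)ᵀ.
Then v_1 = N · v_2 = (2, -2, 0, 8, 0)ᵀ.

Sanity check: (A − (2)·I) v_1 = (0, 0, 0, 0, 0)ᵀ = 0. ✓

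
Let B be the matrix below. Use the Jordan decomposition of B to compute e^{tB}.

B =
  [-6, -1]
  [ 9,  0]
e^{tB} =
  [-3*t*exp(-3*t) + exp(-3*t), -t*exp(-3*t)]
  [9*t*exp(-3*t), 3*t*exp(-3*t) + exp(-3*t)]

Strategy: write B = P · J · P⁻¹ where J is a Jordan canonical form, so e^{tB} = P · e^{tJ} · P⁻¹, and e^{tJ} can be computed block-by-block.

B has Jordan form
J =
  [-3,  1]
  [ 0, -3]
(up to reordering of blocks).

Per-block formulas:
  For a 2×2 Jordan block J_2(-3): exp(t · J_2(-3)) = e^(-3t)·(I + t·N), where N is the 2×2 nilpotent shift.

After assembling e^{tJ} and conjugating by P, we get:

e^{tB} =
  [-3*t*exp(-3*t) + exp(-3*t), -t*exp(-3*t)]
  [9*t*exp(-3*t), 3*t*exp(-3*t) + exp(-3*t)]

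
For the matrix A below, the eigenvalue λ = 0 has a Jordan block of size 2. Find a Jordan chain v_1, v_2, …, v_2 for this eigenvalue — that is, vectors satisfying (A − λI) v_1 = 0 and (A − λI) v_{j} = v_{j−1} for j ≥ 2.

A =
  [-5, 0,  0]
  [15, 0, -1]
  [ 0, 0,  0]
A Jordan chain for λ = 0 of length 2:
v_1 = (0, -1, 0)ᵀ
v_2 = (0, 0, 1)ᵀ

Let N = A − (0)·I. We want v_2 with N^2 v_2 = 0 but N^1 v_2 ≠ 0; then v_{j-1} := N · v_j for j = 2, …, 2.

Pick v_2 = (0, 0, 1)ᵀ.
Then v_1 = N · v_2 = (0, -1, 0)ᵀ.

Sanity check: (A − (0)·I) v_1 = (0, 0, 0)ᵀ = 0. ✓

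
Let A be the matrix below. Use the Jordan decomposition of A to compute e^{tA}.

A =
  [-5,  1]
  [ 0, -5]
e^{tA} =
  [exp(-5*t), t*exp(-5*t)]
  [0, exp(-5*t)]

Strategy: write A = P · J · P⁻¹ where J is a Jordan canonical form, so e^{tA} = P · e^{tJ} · P⁻¹, and e^{tJ} can be computed block-by-block.

A has Jordan form
J =
  [-5,  1]
  [ 0, -5]
(up to reordering of blocks).

Per-block formulas:
  For a 2×2 Jordan block J_2(-5): exp(t · J_2(-5)) = e^(-5t)·(I + t·N), where N is the 2×2 nilpotent shift.

After assembling e^{tJ} and conjugating by P, we get:

e^{tA} =
  [exp(-5*t), t*exp(-5*t)]
  [0, exp(-5*t)]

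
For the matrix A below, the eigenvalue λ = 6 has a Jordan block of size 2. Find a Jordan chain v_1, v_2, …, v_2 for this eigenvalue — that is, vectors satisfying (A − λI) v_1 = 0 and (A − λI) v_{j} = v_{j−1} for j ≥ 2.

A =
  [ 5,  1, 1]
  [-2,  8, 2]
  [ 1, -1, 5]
A Jordan chain for λ = 6 of length 2:
v_1 = (-1, -2, 1)ᵀ
v_2 = (1, 0, 0)ᵀ

Let N = A − (6)·I. We want v_2 with N^2 v_2 = 0 but N^1 v_2 ≠ 0; then v_{j-1} := N · v_j for j = 2, …, 2.

Pick v_2 = (1, 0, 0)ᵀ.
Then v_1 = N · v_2 = (-1, -2, 1)ᵀ.

Sanity check: (A − (6)·I) v_1 = (0, 0, 0)ᵀ = 0. ✓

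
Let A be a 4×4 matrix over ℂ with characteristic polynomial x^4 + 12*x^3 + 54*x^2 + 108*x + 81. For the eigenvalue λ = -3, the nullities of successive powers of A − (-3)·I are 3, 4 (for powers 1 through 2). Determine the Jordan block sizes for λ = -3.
Block sizes for λ = -3: [2, 1, 1]

From the dimensions of kernels of powers, the number of Jordan blocks of size at least j is d_j − d_{j−1} where d_j = dim ker(N^j) (with d_0 = 0). Computing the differences gives [3, 1].
The number of blocks of size exactly k is (#blocks of size ≥ k) − (#blocks of size ≥ k + 1), so the partition is: 2 block(s) of size 1, 1 block(s) of size 2.
In nonincreasing order the block sizes are [2, 1, 1].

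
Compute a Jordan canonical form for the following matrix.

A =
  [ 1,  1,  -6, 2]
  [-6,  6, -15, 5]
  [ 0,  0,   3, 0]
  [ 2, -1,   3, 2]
J_3(3) ⊕ J_1(3)

The characteristic polynomial is
  det(x·I − A) = x^4 - 12*x^3 + 54*x^2 - 108*x + 81 = (x - 3)^4

Eigenvalues and multiplicities (the geometric multiplicity of λ is n − rank(A − λI), which equals the number of Jordan blocks for λ):
  λ = 3: algebraic multiplicity = 4, geometric multiplicity = 2

Determining the block sizes for each eigenvalue:
  λ = 3: with am = 4 and gm = 2, the partition is not yet determined (e.g. several partitions of 4 into 2 parts exist). Let N = A − (3)·I. Computing rank(N^1) = 2, rank(N^2) = 1, rank(N^3) = 0; the number of blocks of size ≥ j is rank(N^{j−1}) − rank(N^j), giving [2, 1, 1]. So we have 1 block(s) of size 3, 1 block(s) of size 1 → block sizes [3, 1]

Assembling the blocks gives a Jordan form
J =
  [3, 1, 0, 0]
  [0, 3, 1, 0]
  [0, 0, 3, 0]
  [0, 0, 0, 3]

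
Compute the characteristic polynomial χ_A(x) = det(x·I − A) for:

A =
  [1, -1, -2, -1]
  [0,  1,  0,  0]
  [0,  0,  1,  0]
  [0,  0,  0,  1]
x^4 - 4*x^3 + 6*x^2 - 4*x + 1

Expanding det(x·I − A) (e.g. by cofactor expansion or by noting that A is similar to its Jordan form J, which has the same characteristic polynomial as A) gives
  χ_A(x) = x^4 - 4*x^3 + 6*x^2 - 4*x + 1
which factors as (x - 1)^4. The eigenvalues (with algebraic multiplicities) are λ = 1 with multiplicity 4.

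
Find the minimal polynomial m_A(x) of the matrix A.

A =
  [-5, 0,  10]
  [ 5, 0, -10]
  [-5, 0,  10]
x^2 - 5*x

The characteristic polynomial is χ_A(x) = x^2*(x - 5), so the eigenvalues are known. The minimal polynomial is
  m_A(x) = Π_λ (x − λ)^{k_λ}
where k_λ is the size of the *largest* Jordan block for λ (equivalently, the smallest k with (A − λI)^k v = 0 for every generalised eigenvector v of λ).

  λ = 0: largest Jordan block has size 1, contributing (x − 0)
  λ = 5: largest Jordan block has size 1, contributing (x − 5)

So m_A(x) = x*(x - 5) = x^2 - 5*x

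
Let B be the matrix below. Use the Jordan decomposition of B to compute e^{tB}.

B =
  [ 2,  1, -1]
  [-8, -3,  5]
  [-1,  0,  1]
e^{tB} =
  [-3*t^2/2 + 2*t + 1, -t^2/2 + t, t^2 - t]
  [3*t^2/2 - 8*t, t^2/2 - 3*t + 1, -t^2 + 5*t]
  [-3*t^2/2 - t, -t^2/2, t^2 + t + 1]

Strategy: write B = P · J · P⁻¹ where J is a Jordan canonical form, so e^{tB} = P · e^{tJ} · P⁻¹, and e^{tJ} can be computed block-by-block.

B has Jordan form
J =
  [0, 1, 0]
  [0, 0, 1]
  [0, 0, 0]
(up to reordering of blocks).

Per-block formulas:
  For a 3×3 Jordan block J_3(0): exp(t · J_3(0)) = e^(0t)·(I + t·N + (t^2/2)·N^2), where N is the 3×3 nilpotent shift.

After assembling e^{tJ} and conjugating by P, we get:

e^{tB} =
  [-3*t^2/2 + 2*t + 1, -t^2/2 + t, t^2 - t]
  [3*t^2/2 - 8*t, t^2/2 - 3*t + 1, -t^2 + 5*t]
  [-3*t^2/2 - t, -t^2/2, t^2 + t + 1]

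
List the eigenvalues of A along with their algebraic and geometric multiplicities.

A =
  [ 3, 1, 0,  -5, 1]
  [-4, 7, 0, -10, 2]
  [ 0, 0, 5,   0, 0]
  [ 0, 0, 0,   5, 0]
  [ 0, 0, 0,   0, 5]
λ = 5: alg = 5, geom = 4

Step 1 — factor the characteristic polynomial to read off the algebraic multiplicities:
  χ_A(x) = (x - 5)^5

Step 2 — compute geometric multiplicities via the rank-nullity identity g(λ) = n − rank(A − λI):
  rank(A − (5)·I) = 1, so dim ker(A − (5)·I) = n − 1 = 4

Summary:
  λ = 5: algebraic multiplicity = 5, geometric multiplicity = 4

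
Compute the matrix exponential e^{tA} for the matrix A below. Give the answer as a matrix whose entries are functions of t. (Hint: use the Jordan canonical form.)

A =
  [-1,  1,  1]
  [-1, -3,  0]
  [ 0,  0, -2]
e^{tA} =
  [t*exp(-2*t) + exp(-2*t), t*exp(-2*t), t^2*exp(-2*t)/2 + t*exp(-2*t)]
  [-t*exp(-2*t), -t*exp(-2*t) + exp(-2*t), -t^2*exp(-2*t)/2]
  [0, 0, exp(-2*t)]

Strategy: write A = P · J · P⁻¹ where J is a Jordan canonical form, so e^{tA} = P · e^{tJ} · P⁻¹, and e^{tJ} can be computed block-by-block.

A has Jordan form
J =
  [-2,  1,  0]
  [ 0, -2,  1]
  [ 0,  0, -2]
(up to reordering of blocks).

Per-block formulas:
  For a 3×3 Jordan block J_3(-2): exp(t · J_3(-2)) = e^(-2t)·(I + t·N + (t^2/2)·N^2), where N is the 3×3 nilpotent shift.

After assembling e^{tJ} and conjugating by P, we get:

e^{tA} =
  [t*exp(-2*t) + exp(-2*t), t*exp(-2*t), t^2*exp(-2*t)/2 + t*exp(-2*t)]
  [-t*exp(-2*t), -t*exp(-2*t) + exp(-2*t), -t^2*exp(-2*t)/2]
  [0, 0, exp(-2*t)]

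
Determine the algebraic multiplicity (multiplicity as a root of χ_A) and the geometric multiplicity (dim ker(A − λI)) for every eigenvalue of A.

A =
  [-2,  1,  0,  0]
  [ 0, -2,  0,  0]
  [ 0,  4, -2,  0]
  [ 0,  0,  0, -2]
λ = -2: alg = 4, geom = 3

Step 1 — factor the characteristic polynomial to read off the algebraic multiplicities:
  χ_A(x) = (x + 2)^4

Step 2 — compute geometric multiplicities via the rank-nullity identity g(λ) = n − rank(A − λI):
  rank(A − (-2)·I) = 1, so dim ker(A − (-2)·I) = n − 1 = 3

Summary:
  λ = -2: algebraic multiplicity = 4, geometric multiplicity = 3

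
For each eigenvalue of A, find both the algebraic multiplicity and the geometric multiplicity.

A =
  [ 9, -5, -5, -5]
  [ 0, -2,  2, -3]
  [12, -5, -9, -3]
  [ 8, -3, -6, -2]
λ = -1: alg = 4, geom = 2

Step 1 — factor the characteristic polynomial to read off the algebraic multiplicities:
  χ_A(x) = (x + 1)^4

Step 2 — compute geometric multiplicities via the rank-nullity identity g(λ) = n − rank(A − λI):
  rank(A − (-1)·I) = 2, so dim ker(A − (-1)·I) = n − 2 = 2

Summary:
  λ = -1: algebraic multiplicity = 4, geometric multiplicity = 2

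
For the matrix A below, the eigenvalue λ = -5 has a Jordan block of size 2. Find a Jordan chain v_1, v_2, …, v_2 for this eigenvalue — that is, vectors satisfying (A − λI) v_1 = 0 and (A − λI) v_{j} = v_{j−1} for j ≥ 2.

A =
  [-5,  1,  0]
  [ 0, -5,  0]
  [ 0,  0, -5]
A Jordan chain for λ = -5 of length 2:
v_1 = (1, 0, 0)ᵀ
v_2 = (0, 1, 0)ᵀ

Let N = A − (-5)·I. We want v_2 with N^2 v_2 = 0 but N^1 v_2 ≠ 0; then v_{j-1} := N · v_j for j = 2, …, 2.

Pick v_2 = (0, 1, 0)ᵀ.
Then v_1 = N · v_2 = (1, 0, 0)ᵀ.

Sanity check: (A − (-5)·I) v_1 = (0, 0, 0)ᵀ = 0. ✓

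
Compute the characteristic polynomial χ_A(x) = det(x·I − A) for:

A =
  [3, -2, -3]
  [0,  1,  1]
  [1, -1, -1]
x^3 - 3*x^2 + 3*x - 1

Expanding det(x·I − A) (e.g. by cofactor expansion or by noting that A is similar to its Jordan form J, which has the same characteristic polynomial as A) gives
  χ_A(x) = x^3 - 3*x^2 + 3*x - 1
which factors as (x - 1)^3. The eigenvalues (with algebraic multiplicities) are λ = 1 with multiplicity 3.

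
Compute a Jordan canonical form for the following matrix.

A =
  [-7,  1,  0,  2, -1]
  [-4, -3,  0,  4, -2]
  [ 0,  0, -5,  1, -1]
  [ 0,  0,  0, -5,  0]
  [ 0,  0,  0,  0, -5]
J_2(-5) ⊕ J_2(-5) ⊕ J_1(-5)

The characteristic polynomial is
  det(x·I − A) = x^5 + 25*x^4 + 250*x^3 + 1250*x^2 + 3125*x + 3125 = (x + 5)^5

Eigenvalues and multiplicities (the geometric multiplicity of λ is n − rank(A − λI), which equals the number of Jordan blocks for λ):
  λ = -5: algebraic multiplicity = 5, geometric multiplicity = 3

Determining the block sizes for each eigenvalue:
  λ = -5: with am = 5 and gm = 3, the partition is not yet determined (e.g. several partitions of 5 into 3 parts exist). Let N = A − (-5)·I. Computing rank(N^1) = 2, rank(N^2) = 0; the number of blocks of size ≥ j is rank(N^{j−1}) − rank(N^j), giving [3, 2]. So we have 2 block(s) of size 2, 1 block(s) of size 1 → block sizes [2, 2, 1]

Assembling the blocks gives a Jordan form
J =
  [-5,  1,  0,  0,  0]
  [ 0, -5,  0,  0,  0]
  [ 0,  0, -5,  1,  0]
  [ 0,  0,  0, -5,  0]
  [ 0,  0,  0,  0, -5]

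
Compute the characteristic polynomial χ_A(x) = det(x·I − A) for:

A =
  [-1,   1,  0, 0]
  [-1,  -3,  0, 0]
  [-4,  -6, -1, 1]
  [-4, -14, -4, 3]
x^4 + 2*x^3 - 3*x^2 - 4*x + 4

Expanding det(x·I − A) (e.g. by cofactor expansion or by noting that A is similar to its Jordan form J, which has the same characteristic polynomial as A) gives
  χ_A(x) = x^4 + 2*x^3 - 3*x^2 - 4*x + 4
which factors as (x - 1)^2*(x + 2)^2. The eigenvalues (with algebraic multiplicities) are λ = -2 with multiplicity 2, λ = 1 with multiplicity 2.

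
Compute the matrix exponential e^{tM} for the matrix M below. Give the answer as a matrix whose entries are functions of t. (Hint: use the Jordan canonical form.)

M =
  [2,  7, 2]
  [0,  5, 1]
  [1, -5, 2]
e^{tM} =
  [3*t^2*exp(3*t)/2 - t*exp(3*t) + exp(3*t), -3*t^2*exp(3*t)/2 + 7*t*exp(3*t), 3*t^2*exp(3*t)/2 + 2*t*exp(3*t)]
  [t^2*exp(3*t)/2, -t^2*exp(3*t)/2 + 2*t*exp(3*t) + exp(3*t), t^2*exp(3*t)/2 + t*exp(3*t)]
  [-t^2*exp(3*t) + t*exp(3*t), t^2*exp(3*t) - 5*t*exp(3*t), -t^2*exp(3*t) - t*exp(3*t) + exp(3*t)]

Strategy: write M = P · J · P⁻¹ where J is a Jordan canonical form, so e^{tM} = P · e^{tJ} · P⁻¹, and e^{tJ} can be computed block-by-block.

M has Jordan form
J =
  [3, 1, 0]
  [0, 3, 1]
  [0, 0, 3]
(up to reordering of blocks).

Per-block formulas:
  For a 3×3 Jordan block J_3(3): exp(t · J_3(3)) = e^(3t)·(I + t·N + (t^2/2)·N^2), where N is the 3×3 nilpotent shift.

After assembling e^{tJ} and conjugating by P, we get:

e^{tM} =
  [3*t^2*exp(3*t)/2 - t*exp(3*t) + exp(3*t), -3*t^2*exp(3*t)/2 + 7*t*exp(3*t), 3*t^2*exp(3*t)/2 + 2*t*exp(3*t)]
  [t^2*exp(3*t)/2, -t^2*exp(3*t)/2 + 2*t*exp(3*t) + exp(3*t), t^2*exp(3*t)/2 + t*exp(3*t)]
  [-t^2*exp(3*t) + t*exp(3*t), t^2*exp(3*t) - 5*t*exp(3*t), -t^2*exp(3*t) - t*exp(3*t) + exp(3*t)]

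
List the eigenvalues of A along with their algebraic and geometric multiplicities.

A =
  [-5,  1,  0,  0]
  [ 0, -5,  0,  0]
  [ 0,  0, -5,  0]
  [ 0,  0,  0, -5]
λ = -5: alg = 4, geom = 3

Step 1 — factor the characteristic polynomial to read off the algebraic multiplicities:
  χ_A(x) = (x + 5)^4

Step 2 — compute geometric multiplicities via the rank-nullity identity g(λ) = n − rank(A − λI):
  rank(A − (-5)·I) = 1, so dim ker(A − (-5)·I) = n − 1 = 3

Summary:
  λ = -5: algebraic multiplicity = 4, geometric multiplicity = 3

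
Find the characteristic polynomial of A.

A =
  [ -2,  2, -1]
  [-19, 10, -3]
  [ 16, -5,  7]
x^3 - 15*x^2 + 75*x - 125

Expanding det(x·I − A) (e.g. by cofactor expansion or by noting that A is similar to its Jordan form J, which has the same characteristic polynomial as A) gives
  χ_A(x) = x^3 - 15*x^2 + 75*x - 125
which factors as (x - 5)^3. The eigenvalues (with algebraic multiplicities) are λ = 5 with multiplicity 3.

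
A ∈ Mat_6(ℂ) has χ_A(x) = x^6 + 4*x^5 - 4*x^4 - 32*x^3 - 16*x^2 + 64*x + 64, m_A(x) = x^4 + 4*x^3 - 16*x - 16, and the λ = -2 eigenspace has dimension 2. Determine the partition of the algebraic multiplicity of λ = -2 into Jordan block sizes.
Block sizes for λ = -2: [3, 1]

Step 1 — from the characteristic polynomial, algebraic multiplicity of λ = -2 is 4. From dim ker(A − (-2)·I) = 2, there are exactly 2 Jordan blocks for λ = -2.
Step 2 — from the minimal polynomial, the factor (x + 2)^3 tells us the largest block for λ = -2 has size 3.
Step 3 — with total size 4, 2 blocks, and largest block 3, the block sizes (in nonincreasing order) are [3, 1].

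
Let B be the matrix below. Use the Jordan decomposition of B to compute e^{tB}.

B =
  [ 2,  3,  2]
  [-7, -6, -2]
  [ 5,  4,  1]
e^{tB} =
  [-t^2*exp(-t) + 3*t*exp(-t) + exp(-t), t^2*exp(-t) + 3*t*exp(-t), 2*t^2*exp(-t) + 2*t*exp(-t)]
  [2*t^2*exp(-t) - 7*t*exp(-t), -2*t^2*exp(-t) - 5*t*exp(-t) + exp(-t), -4*t^2*exp(-t) - 2*t*exp(-t)]
  [-3*t^2*exp(-t)/2 + 5*t*exp(-t), 3*t^2*exp(-t)/2 + 4*t*exp(-t), 3*t^2*exp(-t) + 2*t*exp(-t) + exp(-t)]

Strategy: write B = P · J · P⁻¹ where J is a Jordan canonical form, so e^{tB} = P · e^{tJ} · P⁻¹, and e^{tJ} can be computed block-by-block.

B has Jordan form
J =
  [-1,  1,  0]
  [ 0, -1,  1]
  [ 0,  0, -1]
(up to reordering of blocks).

Per-block formulas:
  For a 3×3 Jordan block J_3(-1): exp(t · J_3(-1)) = e^(-1t)·(I + t·N + (t^2/2)·N^2), where N is the 3×3 nilpotent shift.

After assembling e^{tJ} and conjugating by P, we get:

e^{tB} =
  [-t^2*exp(-t) + 3*t*exp(-t) + exp(-t), t^2*exp(-t) + 3*t*exp(-t), 2*t^2*exp(-t) + 2*t*exp(-t)]
  [2*t^2*exp(-t) - 7*t*exp(-t), -2*t^2*exp(-t) - 5*t*exp(-t) + exp(-t), -4*t^2*exp(-t) - 2*t*exp(-t)]
  [-3*t^2*exp(-t)/2 + 5*t*exp(-t), 3*t^2*exp(-t)/2 + 4*t*exp(-t), 3*t^2*exp(-t) + 2*t*exp(-t) + exp(-t)]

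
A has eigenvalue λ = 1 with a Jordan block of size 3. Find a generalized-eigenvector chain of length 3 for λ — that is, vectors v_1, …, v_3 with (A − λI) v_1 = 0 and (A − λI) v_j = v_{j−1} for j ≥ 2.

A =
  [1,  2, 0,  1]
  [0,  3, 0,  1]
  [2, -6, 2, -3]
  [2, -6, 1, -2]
A Jordan chain for λ = 1 of length 3:
v_1 = (2, 2, -4, -4)ᵀ
v_2 = (0, 0, 2, 2)ᵀ
v_3 = (1, 0, 0, 0)ᵀ

Let N = A − (1)·I. We want v_3 with N^3 v_3 = 0 but N^2 v_3 ≠ 0; then v_{j-1} := N · v_j for j = 3, …, 2.

Pick v_3 = (1, 0, 0, 0)ᵀ.
Then v_2 = N · v_3 = (0, 0, 2, 2)ᵀ.
Then v_1 = N · v_2 = (2, 2, -4, -4)ᵀ.

Sanity check: (A − (1)·I) v_1 = (0, 0, 0, 0)ᵀ = 0. ✓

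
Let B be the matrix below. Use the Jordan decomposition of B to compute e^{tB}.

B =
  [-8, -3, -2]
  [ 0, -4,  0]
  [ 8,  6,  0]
e^{tB} =
  [-4*t*exp(-4*t) + exp(-4*t), -3*t*exp(-4*t), -2*t*exp(-4*t)]
  [0, exp(-4*t), 0]
  [8*t*exp(-4*t), 6*t*exp(-4*t), 4*t*exp(-4*t) + exp(-4*t)]

Strategy: write B = P · J · P⁻¹ where J is a Jordan canonical form, so e^{tB} = P · e^{tJ} · P⁻¹, and e^{tJ} can be computed block-by-block.

B has Jordan form
J =
  [-4,  1,  0]
  [ 0, -4,  0]
  [ 0,  0, -4]
(up to reordering of blocks).

Per-block formulas:
  For a 2×2 Jordan block J_2(-4): exp(t · J_2(-4)) = e^(-4t)·(I + t·N), where N is the 2×2 nilpotent shift.
  For a 1×1 block at λ = -4: exp(t · [-4]) = [e^(-4t)].

After assembling e^{tJ} and conjugating by P, we get:

e^{tB} =
  [-4*t*exp(-4*t) + exp(-4*t), -3*t*exp(-4*t), -2*t*exp(-4*t)]
  [0, exp(-4*t), 0]
  [8*t*exp(-4*t), 6*t*exp(-4*t), 4*t*exp(-4*t) + exp(-4*t)]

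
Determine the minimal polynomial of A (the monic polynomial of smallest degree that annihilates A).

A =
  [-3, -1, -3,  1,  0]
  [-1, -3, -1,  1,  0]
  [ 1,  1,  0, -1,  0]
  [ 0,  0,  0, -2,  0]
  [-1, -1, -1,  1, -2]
x^3 + 6*x^2 + 12*x + 8

The characteristic polynomial is χ_A(x) = (x + 2)^5, so the eigenvalues are known. The minimal polynomial is
  m_A(x) = Π_λ (x − λ)^{k_λ}
where k_λ is the size of the *largest* Jordan block for λ (equivalently, the smallest k with (A − λI)^k v = 0 for every generalised eigenvector v of λ).

  λ = -2: largest Jordan block has size 3, contributing (x + 2)^3

So m_A(x) = (x + 2)^3 = x^3 + 6*x^2 + 12*x + 8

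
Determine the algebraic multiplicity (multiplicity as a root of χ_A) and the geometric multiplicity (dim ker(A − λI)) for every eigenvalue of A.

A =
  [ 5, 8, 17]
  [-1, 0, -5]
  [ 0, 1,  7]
λ = 4: alg = 3, geom = 1

Step 1 — factor the characteristic polynomial to read off the algebraic multiplicities:
  χ_A(x) = (x - 4)^3

Step 2 — compute geometric multiplicities via the rank-nullity identity g(λ) = n − rank(A − λI):
  rank(A − (4)·I) = 2, so dim ker(A − (4)·I) = n − 2 = 1

Summary:
  λ = 4: algebraic multiplicity = 3, geometric multiplicity = 1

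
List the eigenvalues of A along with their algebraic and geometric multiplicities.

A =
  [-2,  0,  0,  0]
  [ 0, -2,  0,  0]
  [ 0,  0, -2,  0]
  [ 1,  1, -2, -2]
λ = -2: alg = 4, geom = 3

Step 1 — factor the characteristic polynomial to read off the algebraic multiplicities:
  χ_A(x) = (x + 2)^4

Step 2 — compute geometric multiplicities via the rank-nullity identity g(λ) = n − rank(A − λI):
  rank(A − (-2)·I) = 1, so dim ker(A − (-2)·I) = n − 1 = 3

Summary:
  λ = -2: algebraic multiplicity = 4, geometric multiplicity = 3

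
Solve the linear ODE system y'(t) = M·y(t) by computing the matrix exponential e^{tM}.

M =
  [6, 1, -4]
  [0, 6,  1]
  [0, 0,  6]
e^{tM} =
  [exp(6*t), t*exp(6*t), t^2*exp(6*t)/2 - 4*t*exp(6*t)]
  [0, exp(6*t), t*exp(6*t)]
  [0, 0, exp(6*t)]

Strategy: write M = P · J · P⁻¹ where J is a Jordan canonical form, so e^{tM} = P · e^{tJ} · P⁻¹, and e^{tJ} can be computed block-by-block.

M has Jordan form
J =
  [6, 1, 0]
  [0, 6, 1]
  [0, 0, 6]
(up to reordering of blocks).

Per-block formulas:
  For a 3×3 Jordan block J_3(6): exp(t · J_3(6)) = e^(6t)·(I + t·N + (t^2/2)·N^2), where N is the 3×3 nilpotent shift.

After assembling e^{tJ} and conjugating by P, we get:

e^{tM} =
  [exp(6*t), t*exp(6*t), t^2*exp(6*t)/2 - 4*t*exp(6*t)]
  [0, exp(6*t), t*exp(6*t)]
  [0, 0, exp(6*t)]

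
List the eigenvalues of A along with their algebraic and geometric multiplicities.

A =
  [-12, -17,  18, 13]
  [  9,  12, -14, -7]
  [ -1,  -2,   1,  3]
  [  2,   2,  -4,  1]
λ = -1: alg = 1, geom = 1; λ = 1: alg = 3, geom = 1

Step 1 — factor the characteristic polynomial to read off the algebraic multiplicities:
  χ_A(x) = (x - 1)^3*(x + 1)

Step 2 — compute geometric multiplicities via the rank-nullity identity g(λ) = n − rank(A − λI):
  rank(A − (-1)·I) = 3, so dim ker(A − (-1)·I) = n − 3 = 1
  rank(A − (1)·I) = 3, so dim ker(A − (1)·I) = n − 3 = 1

Summary:
  λ = -1: algebraic multiplicity = 1, geometric multiplicity = 1
  λ = 1: algebraic multiplicity = 3, geometric multiplicity = 1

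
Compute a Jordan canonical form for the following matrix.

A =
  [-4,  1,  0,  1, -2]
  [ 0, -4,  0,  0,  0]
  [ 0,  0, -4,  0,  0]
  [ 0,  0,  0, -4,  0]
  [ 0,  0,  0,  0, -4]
J_2(-4) ⊕ J_1(-4) ⊕ J_1(-4) ⊕ J_1(-4)

The characteristic polynomial is
  det(x·I − A) = x^5 + 20*x^4 + 160*x^3 + 640*x^2 + 1280*x + 1024 = (x + 4)^5

Eigenvalues and multiplicities (the geometric multiplicity of λ is n − rank(A − λI), which equals the number of Jordan blocks for λ):
  λ = -4: algebraic multiplicity = 5, geometric multiplicity = 4

Determining the block sizes for each eigenvalue:
  λ = -4: 4 blocks summing to 5 forces exactly one block of size 2 and the rest size 1 → block sizes [2, 1, 1, 1]

Assembling the blocks gives a Jordan form
J =
  [-4,  1,  0,  0,  0]
  [ 0, -4,  0,  0,  0]
  [ 0,  0, -4,  0,  0]
  [ 0,  0,  0, -4,  0]
  [ 0,  0,  0,  0, -4]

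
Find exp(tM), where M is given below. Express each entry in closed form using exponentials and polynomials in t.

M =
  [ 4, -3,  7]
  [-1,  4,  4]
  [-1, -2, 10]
e^{tM} =
  [-2*t*exp(6*t) + exp(6*t), -t^2*exp(6*t) - 3*t*exp(6*t), t^2*exp(6*t) + 7*t*exp(6*t)]
  [-t*exp(6*t), -t^2*exp(6*t)/2 - 2*t*exp(6*t) + exp(6*t), t^2*exp(6*t)/2 + 4*t*exp(6*t)]
  [-t*exp(6*t), -t^2*exp(6*t)/2 - 2*t*exp(6*t), t^2*exp(6*t)/2 + 4*t*exp(6*t) + exp(6*t)]

Strategy: write M = P · J · P⁻¹ where J is a Jordan canonical form, so e^{tM} = P · e^{tJ} · P⁻¹, and e^{tJ} can be computed block-by-block.

M has Jordan form
J =
  [6, 1, 0]
  [0, 6, 1]
  [0, 0, 6]
(up to reordering of blocks).

Per-block formulas:
  For a 3×3 Jordan block J_3(6): exp(t · J_3(6)) = e^(6t)·(I + t·N + (t^2/2)·N^2), where N is the 3×3 nilpotent shift.

After assembling e^{tJ} and conjugating by P, we get:

e^{tM} =
  [-2*t*exp(6*t) + exp(6*t), -t^2*exp(6*t) - 3*t*exp(6*t), t^2*exp(6*t) + 7*t*exp(6*t)]
  [-t*exp(6*t), -t^2*exp(6*t)/2 - 2*t*exp(6*t) + exp(6*t), t^2*exp(6*t)/2 + 4*t*exp(6*t)]
  [-t*exp(6*t), -t^2*exp(6*t)/2 - 2*t*exp(6*t), t^2*exp(6*t)/2 + 4*t*exp(6*t) + exp(6*t)]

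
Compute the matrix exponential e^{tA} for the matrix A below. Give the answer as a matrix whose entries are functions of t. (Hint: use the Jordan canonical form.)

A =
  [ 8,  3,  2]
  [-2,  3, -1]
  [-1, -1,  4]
e^{tA} =
  [t^2*exp(5*t)/2 + 3*t*exp(5*t) + exp(5*t), t^2*exp(5*t)/2 + 3*t*exp(5*t), t^2*exp(5*t)/2 + 2*t*exp(5*t)]
  [-t^2*exp(5*t)/2 - 2*t*exp(5*t), -t^2*exp(5*t)/2 - 2*t*exp(5*t) + exp(5*t), -t^2*exp(5*t)/2 - t*exp(5*t)]
  [-t*exp(5*t), -t*exp(5*t), -t*exp(5*t) + exp(5*t)]

Strategy: write A = P · J · P⁻¹ where J is a Jordan canonical form, so e^{tA} = P · e^{tJ} · P⁻¹, and e^{tJ} can be computed block-by-block.

A has Jordan form
J =
  [5, 1, 0]
  [0, 5, 1]
  [0, 0, 5]
(up to reordering of blocks).

Per-block formulas:
  For a 3×3 Jordan block J_3(5): exp(t · J_3(5)) = e^(5t)·(I + t·N + (t^2/2)·N^2), where N is the 3×3 nilpotent shift.

After assembling e^{tJ} and conjugating by P, we get:

e^{tA} =
  [t^2*exp(5*t)/2 + 3*t*exp(5*t) + exp(5*t), t^2*exp(5*t)/2 + 3*t*exp(5*t), t^2*exp(5*t)/2 + 2*t*exp(5*t)]
  [-t^2*exp(5*t)/2 - 2*t*exp(5*t), -t^2*exp(5*t)/2 - 2*t*exp(5*t) + exp(5*t), -t^2*exp(5*t)/2 - t*exp(5*t)]
  [-t*exp(5*t), -t*exp(5*t), -t*exp(5*t) + exp(5*t)]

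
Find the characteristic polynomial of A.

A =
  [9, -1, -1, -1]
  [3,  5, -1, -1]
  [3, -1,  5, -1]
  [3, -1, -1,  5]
x^4 - 24*x^3 + 216*x^2 - 864*x + 1296

Expanding det(x·I − A) (e.g. by cofactor expansion or by noting that A is similar to its Jordan form J, which has the same characteristic polynomial as A) gives
  χ_A(x) = x^4 - 24*x^3 + 216*x^2 - 864*x + 1296
which factors as (x - 6)^4. The eigenvalues (with algebraic multiplicities) are λ = 6 with multiplicity 4.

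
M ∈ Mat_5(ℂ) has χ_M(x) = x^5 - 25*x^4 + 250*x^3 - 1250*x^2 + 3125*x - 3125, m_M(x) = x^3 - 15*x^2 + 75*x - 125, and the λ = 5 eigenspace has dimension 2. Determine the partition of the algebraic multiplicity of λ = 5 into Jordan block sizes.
Block sizes for λ = 5: [3, 2]

Step 1 — from the characteristic polynomial, algebraic multiplicity of λ = 5 is 5. From dim ker(M − (5)·I) = 2, there are exactly 2 Jordan blocks for λ = 5.
Step 2 — from the minimal polynomial, the factor (x − 5)^3 tells us the largest block for λ = 5 has size 3.
Step 3 — with total size 5, 2 blocks, and largest block 3, the block sizes (in nonincreasing order) are [3, 2].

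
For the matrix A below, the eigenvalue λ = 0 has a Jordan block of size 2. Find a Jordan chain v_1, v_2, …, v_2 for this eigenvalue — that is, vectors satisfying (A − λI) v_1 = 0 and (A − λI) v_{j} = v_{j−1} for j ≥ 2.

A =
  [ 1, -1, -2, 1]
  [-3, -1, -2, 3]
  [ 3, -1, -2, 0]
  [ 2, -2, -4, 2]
A Jordan chain for λ = 0 of length 2:
v_1 = (1, -3, 3, 2)ᵀ
v_2 = (1, 0, 0, 0)ᵀ

Let N = A − (0)·I. We want v_2 with N^2 v_2 = 0 but N^1 v_2 ≠ 0; then v_{j-1} := N · v_j for j = 2, …, 2.

Pick v_2 = (1, 0, 0, 0)ᵀ.
Then v_1 = N · v_2 = (1, -3, 3, 2)ᵀ.

Sanity check: (A − (0)·I) v_1 = (0, 0, 0, 0)ᵀ = 0. ✓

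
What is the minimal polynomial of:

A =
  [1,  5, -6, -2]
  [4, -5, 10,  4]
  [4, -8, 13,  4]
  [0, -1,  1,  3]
x^2 - 6*x + 9

The characteristic polynomial is χ_A(x) = (x - 3)^4, so the eigenvalues are known. The minimal polynomial is
  m_A(x) = Π_λ (x − λ)^{k_λ}
where k_λ is the size of the *largest* Jordan block for λ (equivalently, the smallest k with (A − λI)^k v = 0 for every generalised eigenvector v of λ).

  λ = 3: largest Jordan block has size 2, contributing (x − 3)^2

So m_A(x) = (x - 3)^2 = x^2 - 6*x + 9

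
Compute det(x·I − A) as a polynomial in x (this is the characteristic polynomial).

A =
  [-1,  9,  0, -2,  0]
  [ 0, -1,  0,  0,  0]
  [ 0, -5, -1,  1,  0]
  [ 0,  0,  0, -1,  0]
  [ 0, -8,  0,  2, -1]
x^5 + 5*x^4 + 10*x^3 + 10*x^2 + 5*x + 1

Expanding det(x·I − A) (e.g. by cofactor expansion or by noting that A is similar to its Jordan form J, which has the same characteristic polynomial as A) gives
  χ_A(x) = x^5 + 5*x^4 + 10*x^3 + 10*x^2 + 5*x + 1
which factors as (x + 1)^5. The eigenvalues (with algebraic multiplicities) are λ = -1 with multiplicity 5.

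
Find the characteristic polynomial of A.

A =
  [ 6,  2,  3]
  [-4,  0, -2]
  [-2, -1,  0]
x^3 - 6*x^2 + 12*x - 8

Expanding det(x·I − A) (e.g. by cofactor expansion or by noting that A is similar to its Jordan form J, which has the same characteristic polynomial as A) gives
  χ_A(x) = x^3 - 6*x^2 + 12*x - 8
which factors as (x - 2)^3. The eigenvalues (with algebraic multiplicities) are λ = 2 with multiplicity 3.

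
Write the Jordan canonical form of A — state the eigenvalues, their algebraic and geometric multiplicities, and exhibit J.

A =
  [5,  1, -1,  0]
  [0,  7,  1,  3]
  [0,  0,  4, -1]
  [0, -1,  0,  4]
J_3(5) ⊕ J_1(5)

The characteristic polynomial is
  det(x·I − A) = x^4 - 20*x^3 + 150*x^2 - 500*x + 625 = (x - 5)^4

Eigenvalues and multiplicities (the geometric multiplicity of λ is n − rank(A − λI), which equals the number of Jordan blocks for λ):
  λ = 5: algebraic multiplicity = 4, geometric multiplicity = 2

Determining the block sizes for each eigenvalue:
  λ = 5: with am = 4 and gm = 2, the partition is not yet determined (e.g. several partitions of 4 into 2 parts exist). Let N = A − (5)·I. Computing rank(N^1) = 2, rank(N^2) = 1, rank(N^3) = 0; the number of blocks of size ≥ j is rank(N^{j−1}) − rank(N^j), giving [2, 1, 1]. So we have 1 block(s) of size 3, 1 block(s) of size 1 → block sizes [3, 1]

Assembling the blocks gives a Jordan form
J =
  [5, 1, 0, 0]
  [0, 5, 1, 0]
  [0, 0, 5, 0]
  [0, 0, 0, 5]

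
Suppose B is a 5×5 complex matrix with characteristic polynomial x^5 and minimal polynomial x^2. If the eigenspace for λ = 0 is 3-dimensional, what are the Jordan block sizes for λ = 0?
Block sizes for λ = 0: [2, 2, 1]

Step 1 — from the characteristic polynomial, algebraic multiplicity of λ = 0 is 5. From dim ker(B − (0)·I) = 3, there are exactly 3 Jordan blocks for λ = 0.
Step 2 — from the minimal polynomial, the factor (x − 0)^2 tells us the largest block for λ = 0 has size 2.
Step 3 — with total size 5, 3 blocks, and largest block 2, the block sizes (in nonincreasing order) are [2, 2, 1].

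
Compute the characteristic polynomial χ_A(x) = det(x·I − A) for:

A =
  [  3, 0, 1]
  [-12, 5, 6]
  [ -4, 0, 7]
x^3 - 15*x^2 + 75*x - 125

Expanding det(x·I − A) (e.g. by cofactor expansion or by noting that A is similar to its Jordan form J, which has the same characteristic polynomial as A) gives
  χ_A(x) = x^3 - 15*x^2 + 75*x - 125
which factors as (x - 5)^3. The eigenvalues (with algebraic multiplicities) are λ = 5 with multiplicity 3.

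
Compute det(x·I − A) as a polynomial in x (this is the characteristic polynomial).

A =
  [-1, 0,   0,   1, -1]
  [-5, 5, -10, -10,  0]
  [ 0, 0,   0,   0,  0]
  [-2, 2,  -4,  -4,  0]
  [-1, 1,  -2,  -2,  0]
x^5

Expanding det(x·I − A) (e.g. by cofactor expansion or by noting that A is similar to its Jordan form J, which has the same characteristic polynomial as A) gives
  χ_A(x) = x^5
which factors as x^5. The eigenvalues (with algebraic multiplicities) are λ = 0 with multiplicity 5.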